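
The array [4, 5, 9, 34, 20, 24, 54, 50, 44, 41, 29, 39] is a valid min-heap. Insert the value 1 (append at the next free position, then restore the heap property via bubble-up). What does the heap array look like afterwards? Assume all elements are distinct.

append 1 at index 12 → [4, 5, 9, 34, 20, 24, 54, 50, 44, 41, 29, 39, 1]
1 < parent 24 at index 5, swap → [4, 5, 9, 34, 20, 1, 54, 50, 44, 41, 29, 39, 24]
1 < parent 9 at index 2, swap → [4, 5, 1, 34, 20, 9, 54, 50, 44, 41, 29, 39, 24]
1 < parent 4 at index 0, swap → [1, 5, 4, 34, 20, 9, 54, 50, 44, 41, 29, 39, 24]

[1, 5, 4, 34, 20, 9, 54, 50, 44, 41, 29, 39, 24]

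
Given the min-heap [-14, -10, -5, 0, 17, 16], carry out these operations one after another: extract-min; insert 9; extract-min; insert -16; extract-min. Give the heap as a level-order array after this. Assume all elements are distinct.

[-5, 0, 9, 16, 17]

extract-min → returns -14:
  remove root -14; move last element 16 to root → [16, -10, -5, 0, 17]
  16 vs smaller child -10 at index 1, swap → [-10, 16, -5, 0, 17]
  16 vs smaller child 0 at index 3, swap → [-10, 0, -5, 16, 17]
insert 9:
  append 9 at index 5 → [-10, 0, -5, 16, 17, 9] (no swap needed)
extract-min → returns -10:
  remove root -10; move last element 9 to root → [9, 0, -5, 16, 17]
  9 vs smaller child -5 at index 2, swap → [-5, 0, 9, 16, 17]
insert -16:
  append -16 at index 5 → [-5, 0, 9, 16, 17, -16]
  -16 < parent 9 at index 2, swap → [-5, 0, -16, 16, 17, 9]
  -16 < parent -5 at index 0, swap → [-16, 0, -5, 16, 17, 9]
extract-min → returns -16:
  remove root -16; move last element 9 to root → [9, 0, -5, 16, 17]
  9 vs smaller child -5 at index 2, swap → [-5, 0, 9, 16, 17]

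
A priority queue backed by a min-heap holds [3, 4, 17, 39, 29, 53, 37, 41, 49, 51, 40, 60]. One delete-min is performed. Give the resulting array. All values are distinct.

remove root 3; move last element 60 to root → [60, 4, 17, 39, 29, 53, 37, 41, 49, 51, 40]
60 vs smaller child 4 at index 1, swap → [4, 60, 17, 39, 29, 53, 37, 41, 49, 51, 40]
60 vs smaller child 29 at index 4, swap → [4, 29, 17, 39, 60, 53, 37, 41, 49, 51, 40]
60 vs smaller child 40 at index 10, swap → [4, 29, 17, 39, 40, 53, 37, 41, 49, 51, 60]

[4, 29, 17, 39, 40, 53, 37, 41, 49, 51, 60]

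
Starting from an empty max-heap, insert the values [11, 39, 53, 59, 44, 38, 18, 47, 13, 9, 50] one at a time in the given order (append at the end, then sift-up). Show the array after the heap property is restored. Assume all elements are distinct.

[59, 53, 39, 47, 50, 38, 18, 11, 13, 9, 44]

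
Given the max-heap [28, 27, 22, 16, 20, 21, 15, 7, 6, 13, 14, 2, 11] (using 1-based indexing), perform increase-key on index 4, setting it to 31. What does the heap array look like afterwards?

[31, 28, 22, 27, 20, 21, 15, 7, 6, 13, 14, 2, 11]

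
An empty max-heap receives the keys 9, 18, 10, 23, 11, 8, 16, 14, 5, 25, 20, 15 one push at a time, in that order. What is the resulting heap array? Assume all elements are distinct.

Insert 9:
  append 9 at index 0 → [9] (no swap needed)
Insert 18:
  append 18 at index 1 → [9, 18]
  18 > parent 9 at index 0, swap → [18, 9]
Insert 10:
  append 10 at index 2 → [18, 9, 10] (no swap needed)
Insert 23:
  append 23 at index 3 → [18, 9, 10, 23]
  23 > parent 9 at index 1, swap → [18, 23, 10, 9]
  23 > parent 18 at index 0, swap → [23, 18, 10, 9]
Insert 11:
  append 11 at index 4 → [23, 18, 10, 9, 11] (no swap needed)
Insert 8:
  append 8 at index 5 → [23, 18, 10, 9, 11, 8] (no swap needed)
Insert 16:
  append 16 at index 6 → [23, 18, 10, 9, 11, 8, 16]
  16 > parent 10 at index 2, swap → [23, 18, 16, 9, 11, 8, 10]
Insert 14:
  append 14 at index 7 → [23, 18, 16, 9, 11, 8, 10, 14]
  14 > parent 9 at index 3, swap → [23, 18, 16, 14, 11, 8, 10, 9]
Insert 5:
  append 5 at index 8 → [23, 18, 16, 14, 11, 8, 10, 9, 5] (no swap needed)
Insert 25:
  append 25 at index 9 → [23, 18, 16, 14, 11, 8, 10, 9, 5, 25]
  25 > parent 11 at index 4, swap → [23, 18, 16, 14, 25, 8, 10, 9, 5, 11]
  25 > parent 18 at index 1, swap → [23, 25, 16, 14, 18, 8, 10, 9, 5, 11]
  25 > parent 23 at index 0, swap → [25, 23, 16, 14, 18, 8, 10, 9, 5, 11]
Insert 20:
  append 20 at index 10 → [25, 23, 16, 14, 18, 8, 10, 9, 5, 11, 20]
  20 > parent 18 at index 4, swap → [25, 23, 16, 14, 20, 8, 10, 9, 5, 11, 18]
Insert 15:
  append 15 at index 11 → [25, 23, 16, 14, 20, 8, 10, 9, 5, 11, 18, 15]
  15 > parent 8 at index 5, swap → [25, 23, 16, 14, 20, 15, 10, 9, 5, 11, 18, 8]

[25, 23, 16, 14, 20, 15, 10, 9, 5, 11, 18, 8]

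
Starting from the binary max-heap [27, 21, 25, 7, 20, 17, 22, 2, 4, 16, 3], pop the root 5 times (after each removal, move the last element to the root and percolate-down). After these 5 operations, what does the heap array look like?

[17, 7, 16, 2, 4, 3]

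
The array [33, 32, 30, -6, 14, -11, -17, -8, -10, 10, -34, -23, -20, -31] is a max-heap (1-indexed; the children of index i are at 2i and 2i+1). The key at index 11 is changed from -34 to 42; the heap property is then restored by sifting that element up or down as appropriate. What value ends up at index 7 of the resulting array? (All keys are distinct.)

-17

set index 11 from -34 to 42 → [33, 32, 30, -6, 14, -11, -17, -8, -10, 10, 42, -23, -20, -31]
42 > parent 14 at index 5, swap → [33, 32, 30, -6, 42, -11, -17, -8, -10, 10, 14, -23, -20, -31]
42 > parent 32 at index 2, swap → [33, 42, 30, -6, 32, -11, -17, -8, -10, 10, 14, -23, -20, -31]
42 > parent 33 at index 1, swap → [42, 33, 30, -6, 32, -11, -17, -8, -10, 10, 14, -23, -20, -31]
resulting array: [42, 33, 30, -6, 32, -11, -17, -8, -10, 10, 14, -23, -20, -31]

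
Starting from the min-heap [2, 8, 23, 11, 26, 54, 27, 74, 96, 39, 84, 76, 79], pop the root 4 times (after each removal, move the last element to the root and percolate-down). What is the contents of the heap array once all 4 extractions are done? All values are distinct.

[26, 39, 27, 74, 76, 54, 84, 79, 96]

extract-min #1 returns 2:
  remove root 2; move last element 79 to root → [79, 8, 23, 11, 26, 54, 27, 74, 96, 39, 84, 76]
  79 vs smaller child 8 at index 1, swap → [8, 79, 23, 11, 26, 54, 27, 74, 96, 39, 84, 76]
  79 vs smaller child 11 at index 3, swap → [8, 11, 23, 79, 26, 54, 27, 74, 96, 39, 84, 76]
  79 vs smaller child 74 at index 7, swap → [8, 11, 23, 74, 26, 54, 27, 79, 96, 39, 84, 76]
extract-min #2 returns 8:
  remove root 8; move last element 76 to root → [76, 11, 23, 74, 26, 54, 27, 79, 96, 39, 84]
  76 vs smaller child 11 at index 1, swap → [11, 76, 23, 74, 26, 54, 27, 79, 96, 39, 84]
  76 vs smaller child 26 at index 4, swap → [11, 26, 23, 74, 76, 54, 27, 79, 96, 39, 84]
  76 vs smaller child 39 at index 9, swap → [11, 26, 23, 74, 39, 54, 27, 79, 96, 76, 84]
extract-min #3 returns 11:
  remove root 11; move last element 84 to root → [84, 26, 23, 74, 39, 54, 27, 79, 96, 76]
  84 vs smaller child 23 at index 2, swap → [23, 26, 84, 74, 39, 54, 27, 79, 96, 76]
  84 vs smaller child 27 at index 6, swap → [23, 26, 27, 74, 39, 54, 84, 79, 96, 76]
extract-min #4 returns 23:
  remove root 23; move last element 76 to root → [76, 26, 27, 74, 39, 54, 84, 79, 96]
  76 vs smaller child 26 at index 1, swap → [26, 76, 27, 74, 39, 54, 84, 79, 96]
  76 vs smaller child 39 at index 4, swap → [26, 39, 27, 74, 76, 54, 84, 79, 96]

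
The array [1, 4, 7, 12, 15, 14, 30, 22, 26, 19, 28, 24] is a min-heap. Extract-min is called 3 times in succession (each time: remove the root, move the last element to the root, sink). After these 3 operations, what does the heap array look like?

[12, 15, 14, 22, 19, 28, 30, 24, 26]

extract-min #1 returns 1:
  remove root 1; move last element 24 to root → [24, 4, 7, 12, 15, 14, 30, 22, 26, 19, 28]
  24 vs smaller child 4 at index 1, swap → [4, 24, 7, 12, 15, 14, 30, 22, 26, 19, 28]
  24 vs smaller child 12 at index 3, swap → [4, 12, 7, 24, 15, 14, 30, 22, 26, 19, 28]
  24 vs smaller child 22 at index 7, swap → [4, 12, 7, 22, 15, 14, 30, 24, 26, 19, 28]
extract-min #2 returns 4:
  remove root 4; move last element 28 to root → [28, 12, 7, 22, 15, 14, 30, 24, 26, 19]
  28 vs smaller child 7 at index 2, swap → [7, 12, 28, 22, 15, 14, 30, 24, 26, 19]
  28 vs smaller child 14 at index 5, swap → [7, 12, 14, 22, 15, 28, 30, 24, 26, 19]
extract-min #3 returns 7:
  remove root 7; move last element 19 to root → [19, 12, 14, 22, 15, 28, 30, 24, 26]
  19 vs smaller child 12 at index 1, swap → [12, 19, 14, 22, 15, 28, 30, 24, 26]
  19 vs smaller child 15 at index 4, swap → [12, 15, 14, 22, 19, 28, 30, 24, 26]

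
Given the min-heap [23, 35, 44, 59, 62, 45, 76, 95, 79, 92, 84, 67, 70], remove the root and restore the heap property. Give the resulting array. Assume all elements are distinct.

remove root 23; move last element 70 to root → [70, 35, 44, 59, 62, 45, 76, 95, 79, 92, 84, 67]
70 vs smaller child 35 at index 1, swap → [35, 70, 44, 59, 62, 45, 76, 95, 79, 92, 84, 67]
70 vs smaller child 59 at index 3, swap → [35, 59, 44, 70, 62, 45, 76, 95, 79, 92, 84, 67]

[35, 59, 44, 70, 62, 45, 76, 95, 79, 92, 84, 67]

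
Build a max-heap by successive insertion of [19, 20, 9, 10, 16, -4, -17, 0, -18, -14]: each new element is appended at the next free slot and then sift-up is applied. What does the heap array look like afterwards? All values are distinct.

[20, 19, 9, 10, 16, -4, -17, 0, -18, -14]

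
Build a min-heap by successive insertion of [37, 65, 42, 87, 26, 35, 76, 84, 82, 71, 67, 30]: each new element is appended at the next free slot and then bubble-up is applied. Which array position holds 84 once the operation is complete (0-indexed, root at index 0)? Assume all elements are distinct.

8

Insert 37:
  append 37 at index 0 → [37] (no swap needed)
Insert 65:
  append 65 at index 1 → [37, 65] (no swap needed)
Insert 42:
  append 42 at index 2 → [37, 65, 42] (no swap needed)
Insert 87:
  append 87 at index 3 → [37, 65, 42, 87] (no swap needed)
Insert 26:
  append 26 at index 4 → [37, 65, 42, 87, 26]
  26 < parent 65 at index 1, swap → [37, 26, 42, 87, 65]
  26 < parent 37 at index 0, swap → [26, 37, 42, 87, 65]
Insert 35:
  append 35 at index 5 → [26, 37, 42, 87, 65, 35]
  35 < parent 42 at index 2, swap → [26, 37, 35, 87, 65, 42]
Insert 76:
  append 76 at index 6 → [26, 37, 35, 87, 65, 42, 76] (no swap needed)
Insert 84:
  append 84 at index 7 → [26, 37, 35, 87, 65, 42, 76, 84]
  84 < parent 87 at index 3, swap → [26, 37, 35, 84, 65, 42, 76, 87]
Insert 82:
  append 82 at index 8 → [26, 37, 35, 84, 65, 42, 76, 87, 82]
  82 < parent 84 at index 3, swap → [26, 37, 35, 82, 65, 42, 76, 87, 84]
Insert 71:
  append 71 at index 9 → [26, 37, 35, 82, 65, 42, 76, 87, 84, 71] (no swap needed)
Insert 67:
  append 67 at index 10 → [26, 37, 35, 82, 65, 42, 76, 87, 84, 71, 67] (no swap needed)
Insert 30:
  append 30 at index 11 → [26, 37, 35, 82, 65, 42, 76, 87, 84, 71, 67, 30]
  30 < parent 42 at index 5, swap → [26, 37, 35, 82, 65, 30, 76, 87, 84, 71, 67, 42]
  30 < parent 35 at index 2, swap → [26, 37, 30, 82, 65, 35, 76, 87, 84, 71, 67, 42]
resulting array: [26, 37, 30, 82, 65, 35, 76, 87, 84, 71, 67, 42]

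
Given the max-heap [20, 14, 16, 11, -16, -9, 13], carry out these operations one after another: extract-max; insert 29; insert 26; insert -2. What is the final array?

extract-max → returns 20:
  remove root 20; move last element 13 to root → [13, 14, 16, 11, -16, -9]
  13 vs larger child 16 at index 2, swap → [16, 14, 13, 11, -16, -9]
insert 29:
  append 29 at index 6 → [16, 14, 13, 11, -16, -9, 29]
  29 > parent 13 at index 2, swap → [16, 14, 29, 11, -16, -9, 13]
  29 > parent 16 at index 0, swap → [29, 14, 16, 11, -16, -9, 13]
insert 26:
  append 26 at index 7 → [29, 14, 16, 11, -16, -9, 13, 26]
  26 > parent 11 at index 3, swap → [29, 14, 16, 26, -16, -9, 13, 11]
  26 > parent 14 at index 1, swap → [29, 26, 16, 14, -16, -9, 13, 11]
insert -2:
  append -2 at index 8 → [29, 26, 16, 14, -16, -9, 13, 11, -2] (no swap needed)

[29, 26, 16, 14, -16, -9, 13, 11, -2]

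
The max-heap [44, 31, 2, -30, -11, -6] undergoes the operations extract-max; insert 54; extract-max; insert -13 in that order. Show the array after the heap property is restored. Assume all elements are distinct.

[31, -6, 2, -30, -11, -13]

extract-max → returns 44:
  remove root 44; move last element -6 to root → [-6, 31, 2, -30, -11]
  -6 vs larger child 31 at index 1, swap → [31, -6, 2, -30, -11]
insert 54:
  append 54 at index 5 → [31, -6, 2, -30, -11, 54]
  54 > parent 2 at index 2, swap → [31, -6, 54, -30, -11, 2]
  54 > parent 31 at index 0, swap → [54, -6, 31, -30, -11, 2]
extract-max → returns 54:
  remove root 54; move last element 2 to root → [2, -6, 31, -30, -11]
  2 vs larger child 31 at index 2, swap → [31, -6, 2, -30, -11]
insert -13:
  append -13 at index 5 → [31, -6, 2, -30, -11, -13] (no swap needed)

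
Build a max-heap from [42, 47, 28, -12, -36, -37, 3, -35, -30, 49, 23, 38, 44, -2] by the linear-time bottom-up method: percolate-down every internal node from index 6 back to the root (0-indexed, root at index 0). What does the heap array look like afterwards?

sift down from index 6: already satisfies heap property
sift down from index 5:
  -37 vs larger child 44 at index 12, swap → [42, 47, 28, -12, -36, 44, 3, -35, -30, 49, 23, 38, -37, -2]
sift down from index 4:
  -36 vs larger child 49 at index 9, swap → [42, 47, 28, -12, 49, 44, 3, -35, -30, -36, 23, 38, -37, -2]
sift down from index 3: already satisfies heap property
sift down from index 2:
  28 vs larger child 44 at index 5, swap → [42, 47, 44, -12, 49, 28, 3, -35, -30, -36, 23, 38, -37, -2]
  28 vs larger child 38 at index 11, swap → [42, 47, 44, -12, 49, 38, 3, -35, -30, -36, 23, 28, -37, -2]
sift down from index 1:
  47 vs larger child 49 at index 4, swap → [42, 49, 44, -12, 47, 38, 3, -35, -30, -36, 23, 28, -37, -2]
sift down from index 0:
  42 vs larger child 49 at index 1, swap → [49, 42, 44, -12, 47, 38, 3, -35, -30, -36, 23, 28, -37, -2]
  42 vs larger child 47 at index 4, swap → [49, 47, 44, -12, 42, 38, 3, -35, -30, -36, 23, 28, -37, -2]

[49, 47, 44, -12, 42, 38, 3, -35, -30, -36, 23, 28, -37, -2]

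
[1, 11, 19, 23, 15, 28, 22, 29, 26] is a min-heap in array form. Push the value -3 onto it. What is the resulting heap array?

[-3, 1, 19, 23, 11, 28, 22, 29, 26, 15]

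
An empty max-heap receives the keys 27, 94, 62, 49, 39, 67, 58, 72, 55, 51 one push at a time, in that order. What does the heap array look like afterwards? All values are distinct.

Insert 27:
  append 27 at index 0 → [27] (no swap needed)
Insert 94:
  append 94 at index 1 → [27, 94]
  94 > parent 27 at index 0, swap → [94, 27]
Insert 62:
  append 62 at index 2 → [94, 27, 62] (no swap needed)
Insert 49:
  append 49 at index 3 → [94, 27, 62, 49]
  49 > parent 27 at index 1, swap → [94, 49, 62, 27]
Insert 39:
  append 39 at index 4 → [94, 49, 62, 27, 39] (no swap needed)
Insert 67:
  append 67 at index 5 → [94, 49, 62, 27, 39, 67]
  67 > parent 62 at index 2, swap → [94, 49, 67, 27, 39, 62]
Insert 58:
  append 58 at index 6 → [94, 49, 67, 27, 39, 62, 58] (no swap needed)
Insert 72:
  append 72 at index 7 → [94, 49, 67, 27, 39, 62, 58, 72]
  72 > parent 27 at index 3, swap → [94, 49, 67, 72, 39, 62, 58, 27]
  72 > parent 49 at index 1, swap → [94, 72, 67, 49, 39, 62, 58, 27]
Insert 55:
  append 55 at index 8 → [94, 72, 67, 49, 39, 62, 58, 27, 55]
  55 > parent 49 at index 3, swap → [94, 72, 67, 55, 39, 62, 58, 27, 49]
Insert 51:
  append 51 at index 9 → [94, 72, 67, 55, 39, 62, 58, 27, 49, 51]
  51 > parent 39 at index 4, swap → [94, 72, 67, 55, 51, 62, 58, 27, 49, 39]

[94, 72, 67, 55, 51, 62, 58, 27, 49, 39]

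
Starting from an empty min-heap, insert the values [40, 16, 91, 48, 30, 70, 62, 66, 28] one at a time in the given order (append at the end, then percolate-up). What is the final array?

[16, 28, 62, 30, 40, 91, 70, 66, 48]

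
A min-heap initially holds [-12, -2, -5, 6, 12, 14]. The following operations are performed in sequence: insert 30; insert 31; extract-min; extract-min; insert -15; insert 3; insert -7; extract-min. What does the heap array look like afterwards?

[-7, 3, -2, 6, 12, 31, 14, 30]

insert 30:
  append 30 at index 6 → [-12, -2, -5, 6, 12, 14, 30] (no swap needed)
insert 31:
  append 31 at index 7 → [-12, -2, -5, 6, 12, 14, 30, 31] (no swap needed)
extract-min → returns -12:
  remove root -12; move last element 31 to root → [31, -2, -5, 6, 12, 14, 30]
  31 vs smaller child -5 at index 2, swap → [-5, -2, 31, 6, 12, 14, 30]
  31 vs smaller child 14 at index 5, swap → [-5, -2, 14, 6, 12, 31, 30]
extract-min → returns -5:
  remove root -5; move last element 30 to root → [30, -2, 14, 6, 12, 31]
  30 vs smaller child -2 at index 1, swap → [-2, 30, 14, 6, 12, 31]
  30 vs smaller child 6 at index 3, swap → [-2, 6, 14, 30, 12, 31]
insert -15:
  append -15 at index 6 → [-2, 6, 14, 30, 12, 31, -15]
  -15 < parent 14 at index 2, swap → [-2, 6, -15, 30, 12, 31, 14]
  -15 < parent -2 at index 0, swap → [-15, 6, -2, 30, 12, 31, 14]
insert 3:
  append 3 at index 7 → [-15, 6, -2, 30, 12, 31, 14, 3]
  3 < parent 30 at index 3, swap → [-15, 6, -2, 3, 12, 31, 14, 30]
  3 < parent 6 at index 1, swap → [-15, 3, -2, 6, 12, 31, 14, 30]
insert -7:
  append -7 at index 8 → [-15, 3, -2, 6, 12, 31, 14, 30, -7]
  -7 < parent 6 at index 3, swap → [-15, 3, -2, -7, 12, 31, 14, 30, 6]
  -7 < parent 3 at index 1, swap → [-15, -7, -2, 3, 12, 31, 14, 30, 6]
extract-min → returns -15:
  remove root -15; move last element 6 to root → [6, -7, -2, 3, 12, 31, 14, 30]
  6 vs smaller child -7 at index 1, swap → [-7, 6, -2, 3, 12, 31, 14, 30]
  6 vs smaller child 3 at index 3, swap → [-7, 3, -2, 6, 12, 31, 14, 30]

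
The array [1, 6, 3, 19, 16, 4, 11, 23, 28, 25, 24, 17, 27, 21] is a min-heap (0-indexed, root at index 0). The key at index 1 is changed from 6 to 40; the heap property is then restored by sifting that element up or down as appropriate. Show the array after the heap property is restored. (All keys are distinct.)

[1, 16, 3, 19, 24, 4, 11, 23, 28, 25, 40, 17, 27, 21]

set index 1 from 6 to 40 → [1, 40, 3, 19, 16, 4, 11, 23, 28, 25, 24, 17, 27, 21]
40 vs smaller child 16 at index 4, swap → [1, 16, 3, 19, 40, 4, 11, 23, 28, 25, 24, 17, 27, 21]
40 vs smaller child 24 at index 10, swap → [1, 16, 3, 19, 24, 4, 11, 23, 28, 25, 40, 17, 27, 21]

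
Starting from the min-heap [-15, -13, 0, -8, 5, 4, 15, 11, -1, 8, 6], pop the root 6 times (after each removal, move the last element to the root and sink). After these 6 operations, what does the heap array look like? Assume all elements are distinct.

[5, 6, 11, 15, 8]

extract-min #1 returns -15:
  remove root -15; move last element 6 to root → [6, -13, 0, -8, 5, 4, 15, 11, -1, 8]
  6 vs smaller child -13 at index 1, swap → [-13, 6, 0, -8, 5, 4, 15, 11, -1, 8]
  6 vs smaller child -8 at index 3, swap → [-13, -8, 0, 6, 5, 4, 15, 11, -1, 8]
  6 vs smaller child -1 at index 8, swap → [-13, -8, 0, -1, 5, 4, 15, 11, 6, 8]
extract-min #2 returns -13:
  remove root -13; move last element 8 to root → [8, -8, 0, -1, 5, 4, 15, 11, 6]
  8 vs smaller child -8 at index 1, swap → [-8, 8, 0, -1, 5, 4, 15, 11, 6]
  8 vs smaller child -1 at index 3, swap → [-8, -1, 0, 8, 5, 4, 15, 11, 6]
  8 vs smaller child 6 at index 8, swap → [-8, -1, 0, 6, 5, 4, 15, 11, 8]
extract-min #3 returns -8:
  remove root -8; move last element 8 to root → [8, -1, 0, 6, 5, 4, 15, 11]
  8 vs smaller child -1 at index 1, swap → [-1, 8, 0, 6, 5, 4, 15, 11]
  8 vs smaller child 5 at index 4, swap → [-1, 5, 0, 6, 8, 4, 15, 11]
extract-min #4 returns -1:
  remove root -1; move last element 11 to root → [11, 5, 0, 6, 8, 4, 15]
  11 vs smaller child 0 at index 2, swap → [0, 5, 11, 6, 8, 4, 15]
  11 vs smaller child 4 at index 5, swap → [0, 5, 4, 6, 8, 11, 15]
extract-min #5 returns 0:
  remove root 0; move last element 15 to root → [15, 5, 4, 6, 8, 11]
  15 vs smaller child 4 at index 2, swap → [4, 5, 15, 6, 8, 11]
  15 vs only child 11 at index 5, swap → [4, 5, 11, 6, 8, 15]
extract-min #6 returns 4:
  remove root 4; move last element 15 to root → [15, 5, 11, 6, 8]
  15 vs smaller child 5 at index 1, swap → [5, 15, 11, 6, 8]
  15 vs smaller child 6 at index 3, swap → [5, 6, 11, 15, 8]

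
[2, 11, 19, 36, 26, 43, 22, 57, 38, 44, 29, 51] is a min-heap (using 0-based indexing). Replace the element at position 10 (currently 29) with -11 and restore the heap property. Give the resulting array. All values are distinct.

[-11, 2, 19, 36, 11, 43, 22, 57, 38, 44, 26, 51]

set index 10 from 29 to -11 → [2, 11, 19, 36, 26, 43, 22, 57, 38, 44, -11, 51]
-11 < parent 26 at index 4, swap → [2, 11, 19, 36, -11, 43, 22, 57, 38, 44, 26, 51]
-11 < parent 11 at index 1, swap → [2, -11, 19, 36, 11, 43, 22, 57, 38, 44, 26, 51]
-11 < parent 2 at index 0, swap → [-11, 2, 19, 36, 11, 43, 22, 57, 38, 44, 26, 51]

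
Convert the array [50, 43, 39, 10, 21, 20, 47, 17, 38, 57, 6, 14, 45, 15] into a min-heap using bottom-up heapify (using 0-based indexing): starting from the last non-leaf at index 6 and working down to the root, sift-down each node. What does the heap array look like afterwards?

[6, 10, 14, 17, 21, 20, 15, 50, 38, 57, 43, 39, 45, 47]

sift down from index 6:
  47 vs only child 15 at index 13, swap → [50, 43, 39, 10, 21, 20, 15, 17, 38, 57, 6, 14, 45, 47]
sift down from index 5:
  20 vs smaller child 14 at index 11, swap → [50, 43, 39, 10, 21, 14, 15, 17, 38, 57, 6, 20, 45, 47]
sift down from index 4:
  21 vs smaller child 6 at index 10, swap → [50, 43, 39, 10, 6, 14, 15, 17, 38, 57, 21, 20, 45, 47]
sift down from index 3: already satisfies heap property
sift down from index 2:
  39 vs smaller child 14 at index 5, swap → [50, 43, 14, 10, 6, 39, 15, 17, 38, 57, 21, 20, 45, 47]
  39 vs smaller child 20 at index 11, swap → [50, 43, 14, 10, 6, 20, 15, 17, 38, 57, 21, 39, 45, 47]
sift down from index 1:
  43 vs smaller child 6 at index 4, swap → [50, 6, 14, 10, 43, 20, 15, 17, 38, 57, 21, 39, 45, 47]
  43 vs smaller child 21 at index 10, swap → [50, 6, 14, 10, 21, 20, 15, 17, 38, 57, 43, 39, 45, 47]
sift down from index 0:
  50 vs smaller child 6 at index 1, swap → [6, 50, 14, 10, 21, 20, 15, 17, 38, 57, 43, 39, 45, 47]
  50 vs smaller child 10 at index 3, swap → [6, 10, 14, 50, 21, 20, 15, 17, 38, 57, 43, 39, 45, 47]
  50 vs smaller child 17 at index 7, swap → [6, 10, 14, 17, 21, 20, 15, 50, 38, 57, 43, 39, 45, 47]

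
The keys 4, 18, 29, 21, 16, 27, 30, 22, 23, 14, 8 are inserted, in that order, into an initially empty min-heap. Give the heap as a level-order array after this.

Insert 4:
  append 4 at index 0 → [4] (no swap needed)
Insert 18:
  append 18 at index 1 → [4, 18] (no swap needed)
Insert 29:
  append 29 at index 2 → [4, 18, 29] (no swap needed)
Insert 21:
  append 21 at index 3 → [4, 18, 29, 21] (no swap needed)
Insert 16:
  append 16 at index 4 → [4, 18, 29, 21, 16]
  16 < parent 18 at index 1, swap → [4, 16, 29, 21, 18]
Insert 27:
  append 27 at index 5 → [4, 16, 29, 21, 18, 27]
  27 < parent 29 at index 2, swap → [4, 16, 27, 21, 18, 29]
Insert 30:
  append 30 at index 6 → [4, 16, 27, 21, 18, 29, 30] (no swap needed)
Insert 22:
  append 22 at index 7 → [4, 16, 27, 21, 18, 29, 30, 22] (no swap needed)
Insert 23:
  append 23 at index 8 → [4, 16, 27, 21, 18, 29, 30, 22, 23] (no swap needed)
Insert 14:
  append 14 at index 9 → [4, 16, 27, 21, 18, 29, 30, 22, 23, 14]
  14 < parent 18 at index 4, swap → [4, 16, 27, 21, 14, 29, 30, 22, 23, 18]
  14 < parent 16 at index 1, swap → [4, 14, 27, 21, 16, 29, 30, 22, 23, 18]
Insert 8:
  append 8 at index 10 → [4, 14, 27, 21, 16, 29, 30, 22, 23, 18, 8]
  8 < parent 16 at index 4, swap → [4, 14, 27, 21, 8, 29, 30, 22, 23, 18, 16]
  8 < parent 14 at index 1, swap → [4, 8, 27, 21, 14, 29, 30, 22, 23, 18, 16]

[4, 8, 27, 21, 14, 29, 30, 22, 23, 18, 16]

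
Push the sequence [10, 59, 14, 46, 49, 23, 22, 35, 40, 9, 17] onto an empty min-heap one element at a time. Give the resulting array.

Insert 10:
  append 10 at index 0 → [10] (no swap needed)
Insert 59:
  append 59 at index 1 → [10, 59] (no swap needed)
Insert 14:
  append 14 at index 2 → [10, 59, 14] (no swap needed)
Insert 46:
  append 46 at index 3 → [10, 59, 14, 46]
  46 < parent 59 at index 1, swap → [10, 46, 14, 59]
Insert 49:
  append 49 at index 4 → [10, 46, 14, 59, 49] (no swap needed)
Insert 23:
  append 23 at index 5 → [10, 46, 14, 59, 49, 23] (no swap needed)
Insert 22:
  append 22 at index 6 → [10, 46, 14, 59, 49, 23, 22] (no swap needed)
Insert 35:
  append 35 at index 7 → [10, 46, 14, 59, 49, 23, 22, 35]
  35 < parent 59 at index 3, swap → [10, 46, 14, 35, 49, 23, 22, 59]
  35 < parent 46 at index 1, swap → [10, 35, 14, 46, 49, 23, 22, 59]
Insert 40:
  append 40 at index 8 → [10, 35, 14, 46, 49, 23, 22, 59, 40]
  40 < parent 46 at index 3, swap → [10, 35, 14, 40, 49, 23, 22, 59, 46]
Insert 9:
  append 9 at index 9 → [10, 35, 14, 40, 49, 23, 22, 59, 46, 9]
  9 < parent 49 at index 4, swap → [10, 35, 14, 40, 9, 23, 22, 59, 46, 49]
  9 < parent 35 at index 1, swap → [10, 9, 14, 40, 35, 23, 22, 59, 46, 49]
  9 < parent 10 at index 0, swap → [9, 10, 14, 40, 35, 23, 22, 59, 46, 49]
Insert 17:
  append 17 at index 10 → [9, 10, 14, 40, 35, 23, 22, 59, 46, 49, 17]
  17 < parent 35 at index 4, swap → [9, 10, 14, 40, 17, 23, 22, 59, 46, 49, 35]

[9, 10, 14, 40, 17, 23, 22, 59, 46, 49, 35]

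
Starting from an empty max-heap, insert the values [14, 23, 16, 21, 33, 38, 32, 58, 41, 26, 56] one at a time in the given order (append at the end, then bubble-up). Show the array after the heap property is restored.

[58, 56, 33, 38, 41, 16, 32, 14, 23, 21, 26]

Insert 14:
  append 14 at index 0 → [14] (no swap needed)
Insert 23:
  append 23 at index 1 → [14, 23]
  23 > parent 14 at index 0, swap → [23, 14]
Insert 16:
  append 16 at index 2 → [23, 14, 16] (no swap needed)
Insert 21:
  append 21 at index 3 → [23, 14, 16, 21]
  21 > parent 14 at index 1, swap → [23, 21, 16, 14]
Insert 33:
  append 33 at index 4 → [23, 21, 16, 14, 33]
  33 > parent 21 at index 1, swap → [23, 33, 16, 14, 21]
  33 > parent 23 at index 0, swap → [33, 23, 16, 14, 21]
Insert 38:
  append 38 at index 5 → [33, 23, 16, 14, 21, 38]
  38 > parent 16 at index 2, swap → [33, 23, 38, 14, 21, 16]
  38 > parent 33 at index 0, swap → [38, 23, 33, 14, 21, 16]
Insert 32:
  append 32 at index 6 → [38, 23, 33, 14, 21, 16, 32] (no swap needed)
Insert 58:
  append 58 at index 7 → [38, 23, 33, 14, 21, 16, 32, 58]
  58 > parent 14 at index 3, swap → [38, 23, 33, 58, 21, 16, 32, 14]
  58 > parent 23 at index 1, swap → [38, 58, 33, 23, 21, 16, 32, 14]
  58 > parent 38 at index 0, swap → [58, 38, 33, 23, 21, 16, 32, 14]
Insert 41:
  append 41 at index 8 → [58, 38, 33, 23, 21, 16, 32, 14, 41]
  41 > parent 23 at index 3, swap → [58, 38, 33, 41, 21, 16, 32, 14, 23]
  41 > parent 38 at index 1, swap → [58, 41, 33, 38, 21, 16, 32, 14, 23]
Insert 26:
  append 26 at index 9 → [58, 41, 33, 38, 21, 16, 32, 14, 23, 26]
  26 > parent 21 at index 4, swap → [58, 41, 33, 38, 26, 16, 32, 14, 23, 21]
Insert 56:
  append 56 at index 10 → [58, 41, 33, 38, 26, 16, 32, 14, 23, 21, 56]
  56 > parent 26 at index 4, swap → [58, 41, 33, 38, 56, 16, 32, 14, 23, 21, 26]
  56 > parent 41 at index 1, swap → [58, 56, 33, 38, 41, 16, 32, 14, 23, 21, 26]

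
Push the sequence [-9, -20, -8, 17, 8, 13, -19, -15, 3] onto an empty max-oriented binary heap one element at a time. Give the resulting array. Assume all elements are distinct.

Insert -9:
  append -9 at index 0 → [-9] (no swap needed)
Insert -20:
  append -20 at index 1 → [-9, -20] (no swap needed)
Insert -8:
  append -8 at index 2 → [-9, -20, -8]
  -8 > parent -9 at index 0, swap → [-8, -20, -9]
Insert 17:
  append 17 at index 3 → [-8, -20, -9, 17]
  17 > parent -20 at index 1, swap → [-8, 17, -9, -20]
  17 > parent -8 at index 0, swap → [17, -8, -9, -20]
Insert 8:
  append 8 at index 4 → [17, -8, -9, -20, 8]
  8 > parent -8 at index 1, swap → [17, 8, -9, -20, -8]
Insert 13:
  append 13 at index 5 → [17, 8, -9, -20, -8, 13]
  13 > parent -9 at index 2, swap → [17, 8, 13, -20, -8, -9]
Insert -19:
  append -19 at index 6 → [17, 8, 13, -20, -8, -9, -19] (no swap needed)
Insert -15:
  append -15 at index 7 → [17, 8, 13, -20, -8, -9, -19, -15]
  -15 > parent -20 at index 3, swap → [17, 8, 13, -15, -8, -9, -19, -20]
Insert 3:
  append 3 at index 8 → [17, 8, 13, -15, -8, -9, -19, -20, 3]
  3 > parent -15 at index 3, swap → [17, 8, 13, 3, -8, -9, -19, -20, -15]

[17, 8, 13, 3, -8, -9, -19, -20, -15]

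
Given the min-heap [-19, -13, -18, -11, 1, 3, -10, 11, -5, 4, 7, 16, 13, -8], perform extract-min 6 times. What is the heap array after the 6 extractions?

extract-min #1 returns -19:
  remove root -19; move last element -8 to root → [-8, -13, -18, -11, 1, 3, -10, 11, -5, 4, 7, 16, 13]
  -8 vs smaller child -18 at index 2, swap → [-18, -13, -8, -11, 1, 3, -10, 11, -5, 4, 7, 16, 13]
  -8 vs smaller child -10 at index 6, swap → [-18, -13, -10, -11, 1, 3, -8, 11, -5, 4, 7, 16, 13]
extract-min #2 returns -18:
  remove root -18; move last element 13 to root → [13, -13, -10, -11, 1, 3, -8, 11, -5, 4, 7, 16]
  13 vs smaller child -13 at index 1, swap → [-13, 13, -10, -11, 1, 3, -8, 11, -5, 4, 7, 16]
  13 vs smaller child -11 at index 3, swap → [-13, -11, -10, 13, 1, 3, -8, 11, -5, 4, 7, 16]
  13 vs smaller child -5 at index 8, swap → [-13, -11, -10, -5, 1, 3, -8, 11, 13, 4, 7, 16]
extract-min #3 returns -13:
  remove root -13; move last element 16 to root → [16, -11, -10, -5, 1, 3, -8, 11, 13, 4, 7]
  16 vs smaller child -11 at index 1, swap → [-11, 16, -10, -5, 1, 3, -8, 11, 13, 4, 7]
  16 vs smaller child -5 at index 3, swap → [-11, -5, -10, 16, 1, 3, -8, 11, 13, 4, 7]
  16 vs smaller child 11 at index 7, swap → [-11, -5, -10, 11, 1, 3, -8, 16, 13, 4, 7]
extract-min #4 returns -11:
  remove root -11; move last element 7 to root → [7, -5, -10, 11, 1, 3, -8, 16, 13, 4]
  7 vs smaller child -10 at index 2, swap → [-10, -5, 7, 11, 1, 3, -8, 16, 13, 4]
  7 vs smaller child -8 at index 6, swap → [-10, -5, -8, 11, 1, 3, 7, 16, 13, 4]
extract-min #5 returns -10:
  remove root -10; move last element 4 to root → [4, -5, -8, 11, 1, 3, 7, 16, 13]
  4 vs smaller child -8 at index 2, swap → [-8, -5, 4, 11, 1, 3, 7, 16, 13]
  4 vs smaller child 3 at index 5, swap → [-8, -5, 3, 11, 1, 4, 7, 16, 13]
extract-min #6 returns -8:
  remove root -8; move last element 13 to root → [13, -5, 3, 11, 1, 4, 7, 16]
  13 vs smaller child -5 at index 1, swap → [-5, 13, 3, 11, 1, 4, 7, 16]
  13 vs smaller child 1 at index 4, swap → [-5, 1, 3, 11, 13, 4, 7, 16]

[-5, 1, 3, 11, 13, 4, 7, 16]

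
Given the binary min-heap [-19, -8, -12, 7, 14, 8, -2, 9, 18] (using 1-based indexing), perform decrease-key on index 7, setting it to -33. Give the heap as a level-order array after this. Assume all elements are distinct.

[-33, -8, -19, 7, 14, 8, -12, 9, 18]

set index 7 from -2 to -33 → [-19, -8, -12, 7, 14, 8, -33, 9, 18]
-33 < parent -12 at index 3, swap → [-19, -8, -33, 7, 14, 8, -12, 9, 18]
-33 < parent -19 at index 1, swap → [-33, -8, -19, 7, 14, 8, -12, 9, 18]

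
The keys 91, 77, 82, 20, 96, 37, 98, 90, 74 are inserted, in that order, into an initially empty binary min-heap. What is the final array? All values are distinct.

[20, 74, 37, 77, 96, 82, 98, 91, 90]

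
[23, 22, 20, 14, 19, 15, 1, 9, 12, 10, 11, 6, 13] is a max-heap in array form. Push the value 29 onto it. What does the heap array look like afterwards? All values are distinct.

append 29 at index 13 → [23, 22, 20, 14, 19, 15, 1, 9, 12, 10, 11, 6, 13, 29]
29 > parent 1 at index 6, swap → [23, 22, 20, 14, 19, 15, 29, 9, 12, 10, 11, 6, 13, 1]
29 > parent 20 at index 2, swap → [23, 22, 29, 14, 19, 15, 20, 9, 12, 10, 11, 6, 13, 1]
29 > parent 23 at index 0, swap → [29, 22, 23, 14, 19, 15, 20, 9, 12, 10, 11, 6, 13, 1]

[29, 22, 23, 14, 19, 15, 20, 9, 12, 10, 11, 6, 13, 1]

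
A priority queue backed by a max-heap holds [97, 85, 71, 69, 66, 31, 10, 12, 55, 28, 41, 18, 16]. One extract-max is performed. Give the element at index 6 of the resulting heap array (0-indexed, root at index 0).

10

remove root 97; move last element 16 to root → [16, 85, 71, 69, 66, 31, 10, 12, 55, 28, 41, 18]
16 vs larger child 85 at index 1, swap → [85, 16, 71, 69, 66, 31, 10, 12, 55, 28, 41, 18]
16 vs larger child 69 at index 3, swap → [85, 69, 71, 16, 66, 31, 10, 12, 55, 28, 41, 18]
16 vs larger child 55 at index 8, swap → [85, 69, 71, 55, 66, 31, 10, 12, 16, 28, 41, 18]
resulting array: [85, 69, 71, 55, 66, 31, 10, 12, 16, 28, 41, 18]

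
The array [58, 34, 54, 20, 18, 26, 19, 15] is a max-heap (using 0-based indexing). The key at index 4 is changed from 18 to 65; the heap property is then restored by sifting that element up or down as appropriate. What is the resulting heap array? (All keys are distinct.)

[65, 58, 54, 20, 34, 26, 19, 15]

set index 4 from 18 to 65 → [58, 34, 54, 20, 65, 26, 19, 15]
65 > parent 34 at index 1, swap → [58, 65, 54, 20, 34, 26, 19, 15]
65 > parent 58 at index 0, swap → [65, 58, 54, 20, 34, 26, 19, 15]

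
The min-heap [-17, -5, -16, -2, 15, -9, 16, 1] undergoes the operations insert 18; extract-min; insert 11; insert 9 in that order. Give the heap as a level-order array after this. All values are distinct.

insert 18:
  append 18 at index 8 → [-17, -5, -16, -2, 15, -9, 16, 1, 18] (no swap needed)
extract-min → returns -17:
  remove root -17; move last element 18 to root → [18, -5, -16, -2, 15, -9, 16, 1]
  18 vs smaller child -16 at index 2, swap → [-16, -5, 18, -2, 15, -9, 16, 1]
  18 vs smaller child -9 at index 5, swap → [-16, -5, -9, -2, 15, 18, 16, 1]
insert 11:
  append 11 at index 8 → [-16, -5, -9, -2, 15, 18, 16, 1, 11] (no swap needed)
insert 9:
  append 9 at index 9 → [-16, -5, -9, -2, 15, 18, 16, 1, 11, 9]
  9 < parent 15 at index 4, swap → [-16, -5, -9, -2, 9, 18, 16, 1, 11, 15]

[-16, -5, -9, -2, 9, 18, 16, 1, 11, 15]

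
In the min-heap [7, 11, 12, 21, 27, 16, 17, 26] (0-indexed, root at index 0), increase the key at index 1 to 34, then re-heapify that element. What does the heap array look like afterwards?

set index 1 from 11 to 34 → [7, 34, 12, 21, 27, 16, 17, 26]
34 vs smaller child 21 at index 3, swap → [7, 21, 12, 34, 27, 16, 17, 26]
34 vs only child 26 at index 7, swap → [7, 21, 12, 26, 27, 16, 17, 34]

[7, 21, 12, 26, 27, 16, 17, 34]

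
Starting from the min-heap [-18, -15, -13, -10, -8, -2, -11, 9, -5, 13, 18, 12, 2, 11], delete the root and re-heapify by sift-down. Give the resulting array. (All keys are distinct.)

remove root -18; move last element 11 to root → [11, -15, -13, -10, -8, -2, -11, 9, -5, 13, 18, 12, 2]
11 vs smaller child -15 at index 1, swap → [-15, 11, -13, -10, -8, -2, -11, 9, -5, 13, 18, 12, 2]
11 vs smaller child -10 at index 3, swap → [-15, -10, -13, 11, -8, -2, -11, 9, -5, 13, 18, 12, 2]
11 vs smaller child -5 at index 8, swap → [-15, -10, -13, -5, -8, -2, -11, 9, 11, 13, 18, 12, 2]

[-15, -10, -13, -5, -8, -2, -11, 9, 11, 13, 18, 12, 2]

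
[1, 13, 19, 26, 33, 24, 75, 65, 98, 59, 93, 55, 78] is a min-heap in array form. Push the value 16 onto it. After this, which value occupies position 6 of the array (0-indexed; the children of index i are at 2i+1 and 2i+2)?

append 16 at index 13 → [1, 13, 19, 26, 33, 24, 75, 65, 98, 59, 93, 55, 78, 16]
16 < parent 75 at index 6, swap → [1, 13, 19, 26, 33, 24, 16, 65, 98, 59, 93, 55, 78, 75]
16 < parent 19 at index 2, swap → [1, 13, 16, 26, 33, 24, 19, 65, 98, 59, 93, 55, 78, 75]
resulting array: [1, 13, 16, 26, 33, 24, 19, 65, 98, 59, 93, 55, 78, 75]

19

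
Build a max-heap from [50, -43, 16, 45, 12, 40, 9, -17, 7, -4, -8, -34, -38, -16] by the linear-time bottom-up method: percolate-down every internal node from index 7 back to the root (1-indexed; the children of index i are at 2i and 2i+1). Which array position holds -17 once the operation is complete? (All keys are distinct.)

8

sift down from index 7: already satisfies heap property
sift down from index 6: already satisfies heap property
sift down from index 5: already satisfies heap property
sift down from index 4: already satisfies heap property
sift down from index 3:
  16 vs larger child 40 at index 6, swap → [50, -43, 40, 45, 12, 16, 9, -17, 7, -4, -8, -34, -38, -16]
sift down from index 2:
  -43 vs larger child 45 at index 4, swap → [50, 45, 40, -43, 12, 16, 9, -17, 7, -4, -8, -34, -38, -16]
  -43 vs larger child 7 at index 9, swap → [50, 45, 40, 7, 12, 16, 9, -17, -43, -4, -8, -34, -38, -16]
sift down from index 1: already satisfies heap property
resulting array: [50, 45, 40, 7, 12, 16, 9, -17, -43, -4, -8, -34, -38, -16]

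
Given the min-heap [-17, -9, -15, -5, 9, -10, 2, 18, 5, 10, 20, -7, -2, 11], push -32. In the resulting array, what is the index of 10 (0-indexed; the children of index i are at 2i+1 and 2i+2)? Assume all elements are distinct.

append -32 at index 14 → [-17, -9, -15, -5, 9, -10, 2, 18, 5, 10, 20, -7, -2, 11, -32]
-32 < parent 2 at index 6, swap → [-17, -9, -15, -5, 9, -10, -32, 18, 5, 10, 20, -7, -2, 11, 2]
-32 < parent -15 at index 2, swap → [-17, -9, -32, -5, 9, -10, -15, 18, 5, 10, 20, -7, -2, 11, 2]
-32 < parent -17 at index 0, swap → [-32, -9, -17, -5, 9, -10, -15, 18, 5, 10, 20, -7, -2, 11, 2]
resulting array: [-32, -9, -17, -5, 9, -10, -15, 18, 5, 10, 20, -7, -2, 11, 2]

9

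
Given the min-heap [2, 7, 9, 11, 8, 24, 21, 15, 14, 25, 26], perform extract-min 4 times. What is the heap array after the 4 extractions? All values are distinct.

[11, 14, 21, 15, 25, 24, 26]

extract-min #1 returns 2:
  remove root 2; move last element 26 to root → [26, 7, 9, 11, 8, 24, 21, 15, 14, 25]
  26 vs smaller child 7 at index 1, swap → [7, 26, 9, 11, 8, 24, 21, 15, 14, 25]
  26 vs smaller child 8 at index 4, swap → [7, 8, 9, 11, 26, 24, 21, 15, 14, 25]
  26 vs only child 25 at index 9, swap → [7, 8, 9, 11, 25, 24, 21, 15, 14, 26]
extract-min #2 returns 7:
  remove root 7; move last element 26 to root → [26, 8, 9, 11, 25, 24, 21, 15, 14]
  26 vs smaller child 8 at index 1, swap → [8, 26, 9, 11, 25, 24, 21, 15, 14]
  26 vs smaller child 11 at index 3, swap → [8, 11, 9, 26, 25, 24, 21, 15, 14]
  26 vs smaller child 14 at index 8, swap → [8, 11, 9, 14, 25, 24, 21, 15, 26]
extract-min #3 returns 8:
  remove root 8; move last element 26 to root → [26, 11, 9, 14, 25, 24, 21, 15]
  26 vs smaller child 9 at index 2, swap → [9, 11, 26, 14, 25, 24, 21, 15]
  26 vs smaller child 21 at index 6, swap → [9, 11, 21, 14, 25, 24, 26, 15]
extract-min #4 returns 9:
  remove root 9; move last element 15 to root → [15, 11, 21, 14, 25, 24, 26]
  15 vs smaller child 11 at index 1, swap → [11, 15, 21, 14, 25, 24, 26]
  15 vs smaller child 14 at index 3, swap → [11, 14, 21, 15, 25, 24, 26]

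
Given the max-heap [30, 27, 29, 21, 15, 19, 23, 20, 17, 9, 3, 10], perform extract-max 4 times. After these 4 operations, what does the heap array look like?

[21, 20, 19, 17, 15, 9, 10, 3]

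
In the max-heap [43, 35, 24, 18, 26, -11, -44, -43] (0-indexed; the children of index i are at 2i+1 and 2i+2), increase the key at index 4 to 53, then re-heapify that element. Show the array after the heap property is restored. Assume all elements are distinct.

[53, 43, 24, 18, 35, -11, -44, -43]

set index 4 from 26 to 53 → [43, 35, 24, 18, 53, -11, -44, -43]
53 > parent 35 at index 1, swap → [43, 53, 24, 18, 35, -11, -44, -43]
53 > parent 43 at index 0, swap → [53, 43, 24, 18, 35, -11, -44, -43]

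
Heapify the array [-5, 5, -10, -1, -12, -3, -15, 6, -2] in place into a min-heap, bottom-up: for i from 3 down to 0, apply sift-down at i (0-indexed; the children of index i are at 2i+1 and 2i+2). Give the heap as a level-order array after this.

sift down from index 3:
  -1 vs smaller child -2 at index 8, swap → [-5, 5, -10, -2, -12, -3, -15, 6, -1]
sift down from index 2:
  -10 vs smaller child -15 at index 6, swap → [-5, 5, -15, -2, -12, -3, -10, 6, -1]
sift down from index 1:
  5 vs smaller child -12 at index 4, swap → [-5, -12, -15, -2, 5, -3, -10, 6, -1]
sift down from index 0:
  -5 vs smaller child -15 at index 2, swap → [-15, -12, -5, -2, 5, -3, -10, 6, -1]
  -5 vs smaller child -10 at index 6, swap → [-15, -12, -10, -2, 5, -3, -5, 6, -1]

[-15, -12, -10, -2, 5, -3, -5, 6, -1]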